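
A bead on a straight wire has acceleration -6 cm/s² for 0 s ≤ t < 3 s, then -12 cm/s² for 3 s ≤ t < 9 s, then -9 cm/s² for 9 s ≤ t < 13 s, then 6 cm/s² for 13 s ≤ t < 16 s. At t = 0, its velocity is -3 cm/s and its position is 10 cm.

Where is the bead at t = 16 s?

-1172 cm

On each constant-a segment, Δv = aΔt and Δx = v₀Δt + ½aΔt²; chain segment to segment.
0–3 s: v starts -3 cm/s; Δx = -3·3 + ½·-6·3² = -36 cm; v ends -21 cm/s.
3–9 s: v starts -21 cm/s; Δx = -21·6 + ½·-12·6² = -342 cm; v ends -93 cm/s.
9–13 s: v starts -93 cm/s; Δx = -93·4 + ½·-9·4² = -444 cm; v ends -129 cm/s.
13–16 s: v starts -129 cm/s; Δx = -129·3 + ½·6·3² = -360 cm; v ends -111 cm/s.
x(16) = 10 + Σ Δx = -1172 cm.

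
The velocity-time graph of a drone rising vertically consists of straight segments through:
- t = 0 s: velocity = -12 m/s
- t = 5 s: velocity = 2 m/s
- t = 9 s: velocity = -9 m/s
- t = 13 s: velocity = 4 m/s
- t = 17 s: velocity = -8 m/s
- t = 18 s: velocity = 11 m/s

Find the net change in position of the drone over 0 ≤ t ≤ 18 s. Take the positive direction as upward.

-55.5 m

Displacement is the signed area under the v-t curve.
0–5 s: ½(-12 + 2)(5) = -25 m
5–9 s: ½(2 + -9)(4) = -14 m
9–13 s: ½(-9 + 4)(4) = -10 m
13–17 s: ½(4 + -8)(4) = -8 m
17–18 s: ½(-8 + 11)(1) = 1.5 m
Net displacement = -55.5 m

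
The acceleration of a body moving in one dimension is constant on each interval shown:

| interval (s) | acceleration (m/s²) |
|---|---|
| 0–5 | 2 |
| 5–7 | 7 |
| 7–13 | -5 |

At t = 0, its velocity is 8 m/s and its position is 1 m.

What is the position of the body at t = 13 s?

218 m

On each constant-a segment, Δv = aΔt and Δx = v₀Δt + ½aΔt²; chain segment to segment.
0–5 s: v starts 8 m/s; Δx = 8·5 + ½·2·5² = 65 m; v ends 18 m/s.
5–7 s: v starts 18 m/s; Δx = 18·2 + ½·7·2² = 50 m; v ends 32 m/s.
7–13 s: v starts 32 m/s; Δx = 32·6 + ½·-5·6² = 102 m; v ends 2 m/s.
x(13) = 1 + Σ Δx = 218 m.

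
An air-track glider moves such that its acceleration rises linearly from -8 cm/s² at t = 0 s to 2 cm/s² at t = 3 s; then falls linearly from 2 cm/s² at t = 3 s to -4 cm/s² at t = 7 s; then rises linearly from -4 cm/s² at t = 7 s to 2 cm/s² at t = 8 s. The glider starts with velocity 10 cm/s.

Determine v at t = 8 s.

Δv equals the area under the a-t graph; then v = v₀ + Δv.
0–3 s: ½(-8 + 2)(3) = -9 cm/s
3–7 s: ½(2 + -4)(4) = -4 cm/s
7–8 s: ½(-4 + 2)(1) = -1 cm/s
Δv = -14 cm/s, so v(8) = 10 + (-14) = -4 cm/s.

-4 cm/s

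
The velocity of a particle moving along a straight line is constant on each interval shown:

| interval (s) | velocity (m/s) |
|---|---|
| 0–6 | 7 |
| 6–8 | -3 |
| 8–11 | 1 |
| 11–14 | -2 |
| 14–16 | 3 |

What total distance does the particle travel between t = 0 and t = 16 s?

63 m

Distance (not displacement) is the total path length: add the absolute areas under v-t.
0–6 s: |7| × 6 = 42 m
6–8 s: |-3| × 2 = 6 m
8–11 s: |1| × 3 = 3 m
11–14 s: |-2| × 3 = 6 m
14–16 s: |3| × 2 = 6 m
Total distance = 63 m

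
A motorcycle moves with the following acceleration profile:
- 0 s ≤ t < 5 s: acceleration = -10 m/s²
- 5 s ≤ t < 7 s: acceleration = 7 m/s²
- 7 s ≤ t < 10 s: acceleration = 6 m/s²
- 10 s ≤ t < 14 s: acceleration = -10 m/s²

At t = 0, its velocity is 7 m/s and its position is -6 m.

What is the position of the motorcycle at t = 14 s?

-352 m

On each constant-a segment, Δv = aΔt and Δx = v₀Δt + ½aΔt²; chain segment to segment.
0–5 s: v starts 7 m/s; Δx = 7·5 + ½·-10·5² = -90 m; v ends -43 m/s.
5–7 s: v starts -43 m/s; Δx = -43·2 + ½·7·2² = -72 m; v ends -29 m/s.
7–10 s: v starts -29 m/s; Δx = -29·3 + ½·6·3² = -60 m; v ends -11 m/s.
10–14 s: v starts -11 m/s; Δx = -11·4 + ½·-10·4² = -124 m; v ends -51 m/s.
x(14) = -6 + Σ Δx = -352 m.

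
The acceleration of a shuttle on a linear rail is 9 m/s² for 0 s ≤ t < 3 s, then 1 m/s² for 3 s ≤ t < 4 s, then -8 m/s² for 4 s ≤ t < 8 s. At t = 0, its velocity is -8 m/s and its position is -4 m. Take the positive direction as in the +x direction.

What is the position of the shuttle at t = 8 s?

On each constant-a segment, Δv = aΔt and Δx = v₀Δt + ½aΔt²; chain segment to segment.
0–3 s: v starts -8 m/s; Δx = -8·3 + ½·9·3² = 16.5 m; v ends 19 m/s.
3–4 s: v starts 19 m/s; Δx = 19·1 + ½·1·1² = 19.5 m; v ends 20 m/s.
4–8 s: v starts 20 m/s; Δx = 20·4 + ½·-8·4² = 16 m; v ends -12 m/s.
x(8) = -4 + Σ Δx = 48 m.

48 m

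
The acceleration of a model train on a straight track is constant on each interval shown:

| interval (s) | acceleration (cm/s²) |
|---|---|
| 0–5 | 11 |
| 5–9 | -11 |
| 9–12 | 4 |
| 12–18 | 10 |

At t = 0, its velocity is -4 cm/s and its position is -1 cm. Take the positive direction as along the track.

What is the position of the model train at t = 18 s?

565.5 cm

On each constant-a segment, Δv = aΔt and Δx = v₀Δt + ½aΔt²; chain segment to segment.
0–5 s: v starts -4 cm/s; Δx = -4·5 + ½·11·5² = 117.5 cm; v ends 51 cm/s.
5–9 s: v starts 51 cm/s; Δx = 51·4 + ½·-11·4² = 116 cm; v ends 7 cm/s.
9–12 s: v starts 7 cm/s; Δx = 7·3 + ½·4·3² = 39 cm; v ends 19 cm/s.
12–18 s: v starts 19 cm/s; Δx = 19·6 + ½·10·6² = 294 cm; v ends 79 cm/s.
x(18) = -1 + Σ Δx = 565.5 cm.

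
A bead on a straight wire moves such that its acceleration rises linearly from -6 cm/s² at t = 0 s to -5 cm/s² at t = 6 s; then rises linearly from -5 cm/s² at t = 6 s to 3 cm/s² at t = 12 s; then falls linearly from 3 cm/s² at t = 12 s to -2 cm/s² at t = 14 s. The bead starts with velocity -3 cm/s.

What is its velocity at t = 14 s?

-41 cm/s

Δv equals the area under the a-t graph; then v = v₀ + Δv.
0–6 s: ½(-6 + -5)(6) = -33 cm/s
6–12 s: ½(-5 + 3)(6) = -6 cm/s
12–14 s: ½(3 + -2)(2) = 1 cm/s
Δv = -38 cm/s, so v(14) = -3 + (-38) = -41 cm/s.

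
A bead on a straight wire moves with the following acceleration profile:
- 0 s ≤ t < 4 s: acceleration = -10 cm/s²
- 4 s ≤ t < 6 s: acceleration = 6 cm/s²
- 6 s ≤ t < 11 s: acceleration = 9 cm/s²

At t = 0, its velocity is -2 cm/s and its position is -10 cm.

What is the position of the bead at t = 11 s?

-207.5 cm

On each constant-a segment, Δv = aΔt and Δx = v₀Δt + ½aΔt²; chain segment to segment.
0–4 s: v starts -2 cm/s; Δx = -2·4 + ½·-10·4² = -88 cm; v ends -42 cm/s.
4–6 s: v starts -42 cm/s; Δx = -42·2 + ½·6·2² = -72 cm; v ends -30 cm/s.
6–11 s: v starts -30 cm/s; Δx = -30·5 + ½·9·5² = -37.5 cm; v ends 15 cm/s.
x(11) = -10 + Σ Δx = -207.5 cm.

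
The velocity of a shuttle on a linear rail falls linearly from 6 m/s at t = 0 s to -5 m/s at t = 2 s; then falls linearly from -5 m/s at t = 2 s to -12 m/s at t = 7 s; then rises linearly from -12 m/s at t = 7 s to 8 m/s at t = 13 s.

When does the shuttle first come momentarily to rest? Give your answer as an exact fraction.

t = 12/11 s

v changes sign on 0–2 s (from 6 to -5); the graph is linear there, so v = 0 at t = 0 + (-6)·(2 − 0)/(-5 − 6) = 12/11 s.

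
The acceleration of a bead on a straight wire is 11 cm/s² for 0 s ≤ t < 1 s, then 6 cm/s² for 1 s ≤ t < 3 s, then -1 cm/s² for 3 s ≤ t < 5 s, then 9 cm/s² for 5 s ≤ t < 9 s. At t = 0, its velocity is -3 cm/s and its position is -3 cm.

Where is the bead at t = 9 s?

On each constant-a segment, Δv = aΔt and Δx = v₀Δt + ½aΔt²; chain segment to segment.
0–1 s: v starts -3 cm/s; Δx = -3·1 + ½·11·1² = 2.5 cm; v ends 8 cm/s.
1–3 s: v starts 8 cm/s; Δx = 8·2 + ½·6·2² = 28 cm; v ends 20 cm/s.
3–5 s: v starts 20 cm/s; Δx = 20·2 + ½·-1·2² = 38 cm; v ends 18 cm/s.
5–9 s: v starts 18 cm/s; Δx = 18·4 + ½·9·4² = 144 cm; v ends 54 cm/s.
x(9) = -3 + Σ Δx = 209.5 cm.

209.5 cm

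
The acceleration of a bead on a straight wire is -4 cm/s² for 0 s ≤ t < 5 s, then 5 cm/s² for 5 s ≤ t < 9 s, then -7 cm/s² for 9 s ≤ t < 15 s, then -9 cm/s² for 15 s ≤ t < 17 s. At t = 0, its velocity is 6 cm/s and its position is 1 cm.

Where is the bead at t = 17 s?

-215 cm

On each constant-a segment, Δv = aΔt and Δx = v₀Δt + ½aΔt²; chain segment to segment.
0–5 s: v starts 6 cm/s; Δx = 6·5 + ½·-4·5² = -20 cm; v ends -14 cm/s.
5–9 s: v starts -14 cm/s; Δx = -14·4 + ½·5·4² = -16 cm; v ends 6 cm/s.
9–15 s: v starts 6 cm/s; Δx = 6·6 + ½·-7·6² = -90 cm; v ends -36 cm/s.
15–17 s: v starts -36 cm/s; Δx = -36·2 + ½·-9·2² = -90 cm; v ends -54 cm/s.
x(17) = 1 + Σ Δx = -215 cm.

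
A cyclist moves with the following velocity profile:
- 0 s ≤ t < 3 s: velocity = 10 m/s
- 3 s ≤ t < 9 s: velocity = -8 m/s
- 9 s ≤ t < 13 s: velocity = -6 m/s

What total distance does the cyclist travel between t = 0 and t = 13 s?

102 m

Distance (not displacement) is the total path length: add the absolute areas under v-t.
0–3 s: |10| × 3 = 30 m
3–9 s: |-8| × 6 = 48 m
9–13 s: |-6| × 4 = 24 m
Total distance = 102 m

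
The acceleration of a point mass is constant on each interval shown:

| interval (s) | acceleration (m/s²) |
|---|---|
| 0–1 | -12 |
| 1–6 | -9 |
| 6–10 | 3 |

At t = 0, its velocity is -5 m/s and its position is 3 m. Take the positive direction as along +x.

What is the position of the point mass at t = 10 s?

On each constant-a segment, Δv = aΔt and Δx = v₀Δt + ½aΔt²; chain segment to segment.
0–1 s: v starts -5 m/s; Δx = -5·1 + ½·-12·1² = -11 m; v ends -17 m/s.
1–6 s: v starts -17 m/s; Δx = -17·5 + ½·-9·5² = -197.5 m; v ends -62 m/s.
6–10 s: v starts -62 m/s; Δx = -62·4 + ½·3·4² = -224 m; v ends -50 m/s.
x(10) = 3 + Σ Δx = -429.5 m.

-429.5 m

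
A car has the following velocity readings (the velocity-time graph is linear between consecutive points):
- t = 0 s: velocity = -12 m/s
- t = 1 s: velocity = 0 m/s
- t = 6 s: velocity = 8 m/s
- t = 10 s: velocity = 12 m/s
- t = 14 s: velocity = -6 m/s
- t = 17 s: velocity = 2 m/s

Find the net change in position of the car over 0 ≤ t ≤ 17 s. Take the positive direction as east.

Net displacement equals the area under the velocity-time graph (areas below the axis count negative).
0–1 s: ½(-12 + 0)(1) = -6 m
1–6 s: ½(0 + 8)(5) = 20 m
6–10 s: ½(8 + 12)(4) = 40 m
10–14 s: ½(12 + -6)(4) = 12 m
14–17 s: ½(-6 + 2)(3) = -6 m
Net displacement = 60 m

60 m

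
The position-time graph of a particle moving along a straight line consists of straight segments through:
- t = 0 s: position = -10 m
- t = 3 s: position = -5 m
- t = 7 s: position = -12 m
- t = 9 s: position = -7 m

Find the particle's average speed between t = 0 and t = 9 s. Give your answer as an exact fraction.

Average speed = (total path length)/(elapsed time); on a piecewise-linear x-t graph the path length is Σ|Δx|.
0–3 s: |Δx| = |-5 − -10| = 5 m
3–7 s: |Δx| = |-12 − -5| = 7 m
7–9 s: |Δx| = |-7 − -12| = 5 m
Total path = 17 m; average speed = 17/9 = 17/9 m/s.

17/9 m/s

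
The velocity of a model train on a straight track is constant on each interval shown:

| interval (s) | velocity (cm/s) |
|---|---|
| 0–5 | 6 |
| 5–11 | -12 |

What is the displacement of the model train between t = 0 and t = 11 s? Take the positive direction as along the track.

-42 cm

Net displacement equals the area under the velocity-time graph (areas below the axis count negative).
0–5 s: 6 × 5 = 30 cm
5–11 s: -12 × 6 = -72 cm
Net displacement = -42 cm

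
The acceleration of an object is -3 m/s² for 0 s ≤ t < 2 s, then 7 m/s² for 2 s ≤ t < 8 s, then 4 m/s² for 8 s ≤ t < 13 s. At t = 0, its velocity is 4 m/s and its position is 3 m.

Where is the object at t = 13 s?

On each constant-a segment, Δv = aΔt and Δx = v₀Δt + ½aΔt²; chain segment to segment.
0–2 s: v starts 4 m/s; Δx = 4·2 + ½·-3·2² = 2 m; v ends -2 m/s.
2–8 s: v starts -2 m/s; Δx = -2·6 + ½·7·6² = 114 m; v ends 40 m/s.
8–13 s: v starts 40 m/s; Δx = 40·5 + ½·4·5² = 250 m; v ends 60 m/s.
x(13) = 3 + Σ Δx = 369 m.

369 m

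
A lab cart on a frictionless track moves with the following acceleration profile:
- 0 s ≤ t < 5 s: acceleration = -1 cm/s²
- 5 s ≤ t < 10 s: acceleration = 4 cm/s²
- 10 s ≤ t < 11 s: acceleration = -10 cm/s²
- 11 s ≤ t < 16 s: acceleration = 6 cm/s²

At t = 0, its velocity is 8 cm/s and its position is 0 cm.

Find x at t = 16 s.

250.5 cm

On each constant-a segment, Δv = aΔt and Δx = v₀Δt + ½aΔt²; chain segment to segment.
0–5 s: v starts 8 cm/s; Δx = 8·5 + ½·-1·5² = 27.5 cm; v ends 3 cm/s.
5–10 s: v starts 3 cm/s; Δx = 3·5 + ½·4·5² = 65 cm; v ends 23 cm/s.
10–11 s: v starts 23 cm/s; Δx = 23·1 + ½·-10·1² = 18 cm; v ends 13 cm/s.
11–16 s: v starts 13 cm/s; Δx = 13·5 + ½·6·5² = 140 cm; v ends 43 cm/s.
x(16) = 0 + Σ Δx = 250.5 cm.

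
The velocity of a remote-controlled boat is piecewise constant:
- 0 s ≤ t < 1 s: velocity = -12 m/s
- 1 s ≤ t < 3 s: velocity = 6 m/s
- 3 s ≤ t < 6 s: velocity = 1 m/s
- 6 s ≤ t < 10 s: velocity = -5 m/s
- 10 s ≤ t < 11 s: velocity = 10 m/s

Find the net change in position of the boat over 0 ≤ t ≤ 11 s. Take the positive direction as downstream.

-7 m

Displacement is the signed area under the v-t curve.
0–1 s: -12 × 1 = -12 m
1–3 s: 6 × 2 = 12 m
3–6 s: 1 × 3 = 3 m
6–10 s: -5 × 4 = -20 m
10–11 s: 10 × 1 = 10 m
Net displacement = -7 m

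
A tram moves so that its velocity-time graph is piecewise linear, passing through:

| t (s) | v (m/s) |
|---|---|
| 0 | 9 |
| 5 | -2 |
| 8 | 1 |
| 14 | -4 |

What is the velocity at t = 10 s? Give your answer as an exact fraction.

On 8–14 s the graph is linear from 1 to -4 m/s: v(10) = 1 + (-4 − 1)·(10 − 8)/(14 − 8) = -2/3 m/s.

-2/3 m/s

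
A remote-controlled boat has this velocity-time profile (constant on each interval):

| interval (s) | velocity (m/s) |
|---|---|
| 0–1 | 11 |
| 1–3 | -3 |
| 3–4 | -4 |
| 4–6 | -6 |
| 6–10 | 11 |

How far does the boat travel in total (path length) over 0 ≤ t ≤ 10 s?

77 m

Total distance travelled is ∫|v| dt — sum the magnitudes of each area piece.
0–1 s: |11| × 1 = 11 m
1–3 s: |-3| × 2 = 6 m
3–4 s: |-4| × 1 = 4 m
4–6 s: |-6| × 2 = 12 m
6–10 s: |11| × 4 = 44 m
Total distance = 77 m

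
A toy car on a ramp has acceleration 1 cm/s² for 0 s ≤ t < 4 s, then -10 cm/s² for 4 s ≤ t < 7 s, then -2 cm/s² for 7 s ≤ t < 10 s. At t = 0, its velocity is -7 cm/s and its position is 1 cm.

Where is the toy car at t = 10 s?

-181 cm

On each constant-a segment, Δv = aΔt and Δx = v₀Δt + ½aΔt²; chain segment to segment.
0–4 s: v starts -7 cm/s; Δx = -7·4 + ½·1·4² = -20 cm; v ends -3 cm/s.
4–7 s: v starts -3 cm/s; Δx = -3·3 + ½·-10·3² = -54 cm; v ends -33 cm/s.
7–10 s: v starts -33 cm/s; Δx = -33·3 + ½·-2·3² = -108 cm; v ends -39 cm/s.
x(10) = 1 + Σ Δx = -181 cm.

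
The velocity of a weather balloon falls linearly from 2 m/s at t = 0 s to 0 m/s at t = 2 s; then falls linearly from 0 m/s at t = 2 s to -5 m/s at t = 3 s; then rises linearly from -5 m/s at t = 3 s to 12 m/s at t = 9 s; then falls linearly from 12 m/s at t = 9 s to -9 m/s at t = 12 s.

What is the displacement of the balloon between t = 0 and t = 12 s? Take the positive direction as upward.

25 m

Displacement is the signed area under the v-t curve.
0–2 s: ½(2 + 0)(2) = 2 m
2–3 s: ½(0 + -5)(1) = -2.5 m
3–9 s: ½(-5 + 12)(6) = 21 m
9–12 s: ½(12 + -9)(3) = 4.5 m
Net displacement = 25 m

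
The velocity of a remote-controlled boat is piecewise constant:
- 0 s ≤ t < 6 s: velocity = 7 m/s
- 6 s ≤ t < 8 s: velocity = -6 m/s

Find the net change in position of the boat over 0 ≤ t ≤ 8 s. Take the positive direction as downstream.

30 m

Displacement is the signed area under the v-t curve.
0–6 s: 7 × 6 = 42 m
6–8 s: -6 × 2 = -12 m
Net displacement = 30 m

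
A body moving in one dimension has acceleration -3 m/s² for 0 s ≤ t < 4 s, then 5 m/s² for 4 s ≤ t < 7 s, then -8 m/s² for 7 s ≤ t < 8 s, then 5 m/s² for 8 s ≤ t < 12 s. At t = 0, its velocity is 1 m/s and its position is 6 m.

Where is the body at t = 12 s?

On each constant-a segment, Δv = aΔt and Δx = v₀Δt + ½aΔt²; chain segment to segment.
0–4 s: v starts 1 m/s; Δx = 1·4 + ½·-3·4² = -20 m; v ends -11 m/s.
4–7 s: v starts -11 m/s; Δx = -11·3 + ½·5·3² = -10.5 m; v ends 4 m/s.
7–8 s: v starts 4 m/s; Δx = 4·1 + ½·-8·1² = 0 m; v ends -4 m/s.
8–12 s: v starts -4 m/s; Δx = -4·4 + ½·5·4² = 24 m; v ends 16 m/s.
x(12) = 6 + Σ Δx = -0.5 m.

-0.5 m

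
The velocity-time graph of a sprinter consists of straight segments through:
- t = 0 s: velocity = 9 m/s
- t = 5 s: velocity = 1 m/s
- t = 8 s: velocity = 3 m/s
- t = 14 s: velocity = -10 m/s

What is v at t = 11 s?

On 8–14 s the graph is linear from 3 to -10 m/s: v(11) = 3 + (-10 − 3)·(11 − 8)/(14 − 8) = -3.5 m/s.

-3.5 m/s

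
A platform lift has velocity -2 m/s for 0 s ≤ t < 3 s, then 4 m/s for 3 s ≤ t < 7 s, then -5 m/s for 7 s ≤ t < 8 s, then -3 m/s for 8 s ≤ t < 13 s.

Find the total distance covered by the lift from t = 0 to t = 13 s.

Distance (not displacement) is the total path length: add the absolute areas under v-t.
0–3 s: |-2| × 3 = 6 m
3–7 s: |4| × 4 = 16 m
7–8 s: |-5| × 1 = 5 m
8–13 s: |-3| × 5 = 15 m
Total distance = 42 m

42 m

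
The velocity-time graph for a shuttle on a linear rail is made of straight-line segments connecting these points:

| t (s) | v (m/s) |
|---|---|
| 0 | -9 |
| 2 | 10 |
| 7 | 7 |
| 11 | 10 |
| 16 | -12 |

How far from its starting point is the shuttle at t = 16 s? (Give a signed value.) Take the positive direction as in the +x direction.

Displacement is the signed area under the v-t curve.
0–2 s: ½(-9 + 10)(2) = 1 m
2–7 s: ½(10 + 7)(5) = 42.5 m
7–11 s: ½(7 + 10)(4) = 34 m
11–16 s: ½(10 + -12)(5) = -5 m
Net displacement = 72.5 m

72.5 m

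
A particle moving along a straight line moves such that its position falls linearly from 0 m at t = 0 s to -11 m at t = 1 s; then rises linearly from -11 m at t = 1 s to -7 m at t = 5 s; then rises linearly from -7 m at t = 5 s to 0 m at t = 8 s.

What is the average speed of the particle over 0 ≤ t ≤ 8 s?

2.75 m/s

Average speed = (total path length)/(elapsed time); on a piecewise-linear x-t graph the path length is Σ|Δx|.
0–1 s: |Δx| = |-11 − 0| = 11 m
1–5 s: |Δx| = |-7 − -11| = 4 m
5–8 s: |Δx| = |0 − -7| = 7 m
Total path = 22 m; average speed = 22/8 = 2.75 m/s.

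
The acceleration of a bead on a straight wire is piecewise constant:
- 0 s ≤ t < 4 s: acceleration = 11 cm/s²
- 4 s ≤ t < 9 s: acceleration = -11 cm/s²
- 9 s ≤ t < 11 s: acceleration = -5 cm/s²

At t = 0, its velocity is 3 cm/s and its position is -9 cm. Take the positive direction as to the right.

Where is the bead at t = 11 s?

On each constant-a segment, Δv = aΔt and Δx = v₀Δt + ½aΔt²; chain segment to segment.
0–4 s: v starts 3 cm/s; Δx = 3·4 + ½·11·4² = 100 cm; v ends 47 cm/s.
4–9 s: v starts 47 cm/s; Δx = 47·5 + ½·-11·5² = 97.5 cm; v ends -8 cm/s.
9–11 s: v starts -8 cm/s; Δx = -8·2 + ½·-5·2² = -26 cm; v ends -18 cm/s.
x(11) = -9 + Σ Δx = 162.5 cm.

162.5 cm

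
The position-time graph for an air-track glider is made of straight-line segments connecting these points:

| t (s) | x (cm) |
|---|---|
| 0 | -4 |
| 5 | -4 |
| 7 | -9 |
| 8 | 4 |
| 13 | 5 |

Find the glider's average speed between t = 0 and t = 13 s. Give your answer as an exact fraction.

19/13 cm/s

Average speed = (total path length)/(elapsed time); on a piecewise-linear x-t graph the path length is Σ|Δx|.
0–5 s: |Δx| = |-4 − -4| = 0 cm
5–7 s: |Δx| = |-9 − -4| = 5 cm
7–8 s: |Δx| = |4 − -9| = 13 cm
8–13 s: |Δx| = |5 − 4| = 1 cm
Total path = 19 cm; average speed = 19/13 = 19/13 cm/s.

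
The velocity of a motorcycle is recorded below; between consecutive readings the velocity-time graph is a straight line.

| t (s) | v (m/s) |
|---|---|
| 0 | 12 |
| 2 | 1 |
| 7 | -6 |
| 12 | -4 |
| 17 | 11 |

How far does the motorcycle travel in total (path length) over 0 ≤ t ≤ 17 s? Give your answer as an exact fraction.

Total distance travelled is ∫|v| dt — sum the magnitudes of each area piece.
0–2 s: |½(12 + 1)(2)| = 13 m
2–7 s: v = 0 at t = 19/7 s; triangle areas 5/14 + 90/7 = 185/14 m
7–12 s: |½(-6 + -4)(5)| = 25 m
12–17 s: v = 0 at t = 40/3 s; triangle areas 8/3 + 121/6 = 137/6 m
Total distance = 1555/21 m

1555/21 m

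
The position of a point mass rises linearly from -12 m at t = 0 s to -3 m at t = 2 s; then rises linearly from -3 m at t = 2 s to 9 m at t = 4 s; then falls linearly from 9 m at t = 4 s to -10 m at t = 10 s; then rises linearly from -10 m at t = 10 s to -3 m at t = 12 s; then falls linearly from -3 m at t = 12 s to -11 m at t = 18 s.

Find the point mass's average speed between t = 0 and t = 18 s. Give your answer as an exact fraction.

Average speed = (total path length)/(elapsed time); on a piecewise-linear x-t graph the path length is Σ|Δx|.
0–2 s: |Δx| = |-3 − -12| = 9 m
2–4 s: |Δx| = |9 − -3| = 12 m
4–10 s: |Δx| = |-10 − 9| = 19 m
10–12 s: |Δx| = |-3 − -10| = 7 m
12–18 s: |Δx| = |-11 − -3| = 8 m
Total path = 55 m; average speed = 55/18 = 55/18 m/s.

55/18 m/s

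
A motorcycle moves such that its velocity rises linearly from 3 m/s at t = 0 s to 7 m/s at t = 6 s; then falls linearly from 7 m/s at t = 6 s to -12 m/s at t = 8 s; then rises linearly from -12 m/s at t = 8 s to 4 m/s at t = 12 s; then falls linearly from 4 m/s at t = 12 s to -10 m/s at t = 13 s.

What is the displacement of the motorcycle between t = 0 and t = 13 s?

Net displacement equals the area under the velocity-time graph (areas below the axis count negative).
0–6 s: ½(3 + 7)(6) = 30 m
6–8 s: ½(7 + -12)(2) = -5 m
8–12 s: ½(-12 + 4)(4) = -16 m
12–13 s: ½(4 + -10)(1) = -3 m
Net displacement = 6 m

6 m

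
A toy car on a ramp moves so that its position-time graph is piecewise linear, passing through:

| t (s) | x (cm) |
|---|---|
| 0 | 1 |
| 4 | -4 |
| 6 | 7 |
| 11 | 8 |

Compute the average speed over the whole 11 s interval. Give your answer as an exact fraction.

Average speed = (total path length)/(elapsed time); on a piecewise-linear x-t graph the path length is Σ|Δx|.
0–4 s: |Δx| = |-4 − 1| = 5 cm
4–6 s: |Δx| = |7 − -4| = 11 cm
6–11 s: |Δx| = |8 − 7| = 1 cm
Total path = 17 cm; average speed = 17/11 = 17/11 cm/s.

17/11 cm/s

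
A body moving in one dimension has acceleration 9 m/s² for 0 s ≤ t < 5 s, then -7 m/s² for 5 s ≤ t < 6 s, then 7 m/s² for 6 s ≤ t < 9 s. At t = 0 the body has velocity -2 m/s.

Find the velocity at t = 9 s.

57 m/s

Δv equals the area under the a-t graph; then v = v₀ + Δv.
0–5 s: 9 × 5 = 45 m/s
5–6 s: -7 × 1 = -7 m/s
6–9 s: 7 × 3 = 21 m/s
Δv = 59 m/s, so v(9) = -2 + (59) = 57 m/s.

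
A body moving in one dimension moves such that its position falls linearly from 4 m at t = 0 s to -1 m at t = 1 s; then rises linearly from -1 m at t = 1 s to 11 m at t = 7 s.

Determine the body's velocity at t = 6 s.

2 m/s

Velocity is the slope of the x-t graph on 1–7 s: (11 − -1)/(7 − 1) = 2 m/s.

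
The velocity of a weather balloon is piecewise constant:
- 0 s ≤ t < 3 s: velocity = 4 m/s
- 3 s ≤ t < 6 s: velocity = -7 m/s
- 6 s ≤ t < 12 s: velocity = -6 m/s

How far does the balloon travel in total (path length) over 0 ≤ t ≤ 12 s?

Distance (not displacement) is the total path length: add the absolute areas under v-t.
0–3 s: |4| × 3 = 12 m
3–6 s: |-7| × 3 = 21 m
6–12 s: |-6| × 6 = 36 m
Total distance = 69 m

69 m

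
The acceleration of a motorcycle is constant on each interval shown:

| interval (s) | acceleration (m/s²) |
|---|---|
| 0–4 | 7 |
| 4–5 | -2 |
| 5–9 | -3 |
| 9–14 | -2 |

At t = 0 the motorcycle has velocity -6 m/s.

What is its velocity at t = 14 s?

Δv equals the area under the a-t graph; then v = v₀ + Δv.
0–4 s: 7 × 4 = 28 m/s
4–5 s: -2 × 1 = -2 m/s
5–9 s: -3 × 4 = -12 m/s
9–14 s: -2 × 5 = -10 m/s
Δv = 4 m/s, so v(14) = -6 + (4) = -2 m/s.

-2 m/s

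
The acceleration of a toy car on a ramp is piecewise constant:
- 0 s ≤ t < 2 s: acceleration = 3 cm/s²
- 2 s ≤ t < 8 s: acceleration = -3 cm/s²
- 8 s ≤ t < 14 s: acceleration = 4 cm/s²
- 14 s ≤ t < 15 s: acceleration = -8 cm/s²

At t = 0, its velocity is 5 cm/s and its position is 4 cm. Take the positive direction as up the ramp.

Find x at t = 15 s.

On each constant-a segment, Δv = aΔt and Δx = v₀Δt + ½aΔt²; chain segment to segment.
0–2 s: v starts 5 cm/s; Δx = 5·2 + ½·3·2² = 16 cm; v ends 11 cm/s.
2–8 s: v starts 11 cm/s; Δx = 11·6 + ½·-3·6² = 12 cm; v ends -7 cm/s.
8–14 s: v starts -7 cm/s; Δx = -7·6 + ½·4·6² = 30 cm; v ends 17 cm/s.
14–15 s: v starts 17 cm/s; Δx = 17·1 + ½·-8·1² = 13 cm; v ends 9 cm/s.
x(15) = 4 + Σ Δx = 75 cm.

75 cm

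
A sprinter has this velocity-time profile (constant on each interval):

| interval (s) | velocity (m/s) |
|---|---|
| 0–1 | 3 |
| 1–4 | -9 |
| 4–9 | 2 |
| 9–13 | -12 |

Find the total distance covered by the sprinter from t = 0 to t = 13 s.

88 m

Total distance travelled is ∫|v| dt — sum the magnitudes of each area piece.
0–1 s: |3| × 1 = 3 m
1–4 s: |-9| × 3 = 27 m
4–9 s: |2| × 5 = 10 m
9–13 s: |-12| × 4 = 48 m
Total distance = 88 m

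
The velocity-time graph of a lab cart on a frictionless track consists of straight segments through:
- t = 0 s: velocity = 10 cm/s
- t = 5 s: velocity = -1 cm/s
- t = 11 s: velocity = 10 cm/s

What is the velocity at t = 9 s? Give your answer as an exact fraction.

On 5–11 s the graph is linear from -1 to 10 cm/s: v(9) = -1 + (10 − -1)·(9 − 5)/(11 − 5) = 19/3 cm/s.

19/3 cm/s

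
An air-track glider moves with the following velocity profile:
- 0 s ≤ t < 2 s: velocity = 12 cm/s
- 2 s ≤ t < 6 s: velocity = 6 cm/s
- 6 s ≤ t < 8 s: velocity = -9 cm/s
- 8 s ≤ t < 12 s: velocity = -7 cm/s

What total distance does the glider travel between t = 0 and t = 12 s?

Distance (not displacement) is the total path length: add the absolute areas under v-t.
0–2 s: |12| × 2 = 24 cm
2–6 s: |6| × 4 = 24 cm
6–8 s: |-9| × 2 = 18 cm
8–12 s: |-7| × 4 = 28 cm
Total distance = 94 cm

94 cm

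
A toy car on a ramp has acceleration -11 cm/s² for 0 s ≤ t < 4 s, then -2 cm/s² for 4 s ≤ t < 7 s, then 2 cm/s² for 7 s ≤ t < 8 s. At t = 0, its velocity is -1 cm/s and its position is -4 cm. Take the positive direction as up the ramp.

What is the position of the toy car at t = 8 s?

-290 cm

On each constant-a segment, Δv = aΔt and Δx = v₀Δt + ½aΔt²; chain segment to segment.
0–4 s: v starts -1 cm/s; Δx = -1·4 + ½·-11·4² = -92 cm; v ends -45 cm/s.
4–7 s: v starts -45 cm/s; Δx = -45·3 + ½·-2·3² = -144 cm; v ends -51 cm/s.
7–8 s: v starts -51 cm/s; Δx = -51·1 + ½·2·1² = -50 cm; v ends -49 cm/s.
x(8) = -4 + Σ Δx = -290 cm.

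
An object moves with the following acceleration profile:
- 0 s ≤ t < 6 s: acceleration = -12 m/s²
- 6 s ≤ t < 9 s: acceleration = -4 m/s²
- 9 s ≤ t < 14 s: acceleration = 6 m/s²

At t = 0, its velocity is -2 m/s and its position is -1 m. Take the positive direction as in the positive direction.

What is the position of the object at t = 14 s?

-824 m

On each constant-a segment, Δv = aΔt and Δx = v₀Δt + ½aΔt²; chain segment to segment.
0–6 s: v starts -2 m/s; Δx = -2·6 + ½·-12·6² = -228 m; v ends -74 m/s.
6–9 s: v starts -74 m/s; Δx = -74·3 + ½·-4·3² = -240 m; v ends -86 m/s.
9–14 s: v starts -86 m/s; Δx = -86·5 + ½·6·5² = -355 m; v ends -56 m/s.
x(14) = -1 + Σ Δx = -824 m.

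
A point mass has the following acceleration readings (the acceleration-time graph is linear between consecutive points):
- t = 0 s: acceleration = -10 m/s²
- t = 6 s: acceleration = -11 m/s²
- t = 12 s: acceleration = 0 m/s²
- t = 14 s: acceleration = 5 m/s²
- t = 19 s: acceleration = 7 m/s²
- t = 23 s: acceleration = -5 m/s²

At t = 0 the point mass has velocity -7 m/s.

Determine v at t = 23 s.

Δv equals the area under the a-t graph; then v = v₀ + Δv.
0–6 s: ½(-10 + -11)(6) = -63 m/s
6–12 s: ½(-11 + 0)(6) = -33 m/s
12–14 s: ½(0 + 5)(2) = 5 m/s
14–19 s: ½(5 + 7)(5) = 30 m/s
19–23 s: ½(7 + -5)(4) = 4 m/s
Δv = -57 m/s, so v(23) = -7 + (-57) = -64 m/s.

-64 m/s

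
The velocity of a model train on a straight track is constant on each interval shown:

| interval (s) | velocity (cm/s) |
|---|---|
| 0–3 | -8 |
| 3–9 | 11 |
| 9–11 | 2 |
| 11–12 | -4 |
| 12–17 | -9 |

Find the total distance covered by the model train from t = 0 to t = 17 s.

143 cm

Total distance travelled is ∫|v| dt — sum the magnitudes of each area piece.
0–3 s: |-8| × 3 = 24 cm
3–9 s: |11| × 6 = 66 cm
9–11 s: |2| × 2 = 4 cm
11–12 s: |-4| × 1 = 4 cm
12–17 s: |-9| × 5 = 45 cm
Total distance = 143 cm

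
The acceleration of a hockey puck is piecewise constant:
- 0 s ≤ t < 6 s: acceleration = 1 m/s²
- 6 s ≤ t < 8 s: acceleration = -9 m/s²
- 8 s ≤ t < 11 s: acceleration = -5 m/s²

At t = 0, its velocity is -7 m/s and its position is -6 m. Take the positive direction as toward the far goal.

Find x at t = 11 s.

On each constant-a segment, Δv = aΔt and Δx = v₀Δt + ½aΔt²; chain segment to segment.
0–6 s: v starts -7 m/s; Δx = -7·6 + ½·1·6² = -24 m; v ends -1 m/s.
6–8 s: v starts -1 m/s; Δx = -1·2 + ½·-9·2² = -20 m; v ends -19 m/s.
8–11 s: v starts -19 m/s; Δx = -19·3 + ½·-5·3² = -79.5 m; v ends -34 m/s.
x(11) = -6 + Σ Δx = -129.5 m.

-129.5 m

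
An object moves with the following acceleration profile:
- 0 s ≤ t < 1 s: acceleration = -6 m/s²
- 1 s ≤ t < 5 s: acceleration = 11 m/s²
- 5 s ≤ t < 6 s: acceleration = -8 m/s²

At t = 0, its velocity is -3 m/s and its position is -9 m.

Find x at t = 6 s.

68 m

On each constant-a segment, Δv = aΔt and Δx = v₀Δt + ½aΔt²; chain segment to segment.
0–1 s: v starts -3 m/s; Δx = -3·1 + ½·-6·1² = -6 m; v ends -9 m/s.
1–5 s: v starts -9 m/s; Δx = -9·4 + ½·11·4² = 52 m; v ends 35 m/s.
5–6 s: v starts 35 m/s; Δx = 35·1 + ½·-8·1² = 31 m; v ends 27 m/s.
x(6) = -9 + Σ Δx = 68 m.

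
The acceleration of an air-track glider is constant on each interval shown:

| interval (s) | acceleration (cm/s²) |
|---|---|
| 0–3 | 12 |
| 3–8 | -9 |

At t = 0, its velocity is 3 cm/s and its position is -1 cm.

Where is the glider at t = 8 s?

144.5 cm

On each constant-a segment, Δv = aΔt and Δx = v₀Δt + ½aΔt²; chain segment to segment.
0–3 s: v starts 3 cm/s; Δx = 3·3 + ½·12·3² = 63 cm; v ends 39 cm/s.
3–8 s: v starts 39 cm/s; Δx = 39·5 + ½·-9·5² = 82.5 cm; v ends -6 cm/s.
x(8) = -1 + Σ Δx = 144.5 cm.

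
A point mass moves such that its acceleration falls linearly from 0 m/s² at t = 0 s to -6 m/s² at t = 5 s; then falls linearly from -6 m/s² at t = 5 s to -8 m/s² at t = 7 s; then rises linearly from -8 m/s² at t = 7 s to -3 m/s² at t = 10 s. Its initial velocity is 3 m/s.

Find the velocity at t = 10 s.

-42.5 m/s

Δv equals the area under the a-t graph; then v = v₀ + Δv.
0–5 s: ½(0 + -6)(5) = -15 m/s
5–7 s: ½(-6 + -8)(2) = -14 m/s
7–10 s: ½(-8 + -3)(3) = -16.5 m/s
Δv = -45.5 m/s, so v(10) = 3 + (-45.5) = -42.5 m/s.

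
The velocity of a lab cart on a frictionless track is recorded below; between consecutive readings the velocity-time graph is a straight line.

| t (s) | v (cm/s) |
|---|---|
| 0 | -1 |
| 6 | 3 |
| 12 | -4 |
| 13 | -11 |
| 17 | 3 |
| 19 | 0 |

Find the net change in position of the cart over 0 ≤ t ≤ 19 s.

Displacement is the signed area under the v-t curve.
0–6 s: ½(-1 + 3)(6) = 6 cm
6–12 s: ½(3 + -4)(6) = -3 cm
12–13 s: ½(-4 + -11)(1) = -7.5 cm
13–17 s: ½(-11 + 3)(4) = -16 cm
17–19 s: ½(3 + 0)(2) = 3 cm
Net displacement = -17.5 cm

-17.5 cm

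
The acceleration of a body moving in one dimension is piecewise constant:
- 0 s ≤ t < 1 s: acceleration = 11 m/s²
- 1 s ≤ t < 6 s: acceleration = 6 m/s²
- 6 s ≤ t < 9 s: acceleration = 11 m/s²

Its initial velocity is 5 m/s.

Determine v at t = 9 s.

Δv equals the area under the a-t graph; then v = v₀ + Δv.
0–1 s: 11 × 1 = 11 m/s
1–6 s: 6 × 5 = 30 m/s
6–9 s: 11 × 3 = 33 m/s
Δv = 74 m/s, so v(9) = 5 + (74) = 79 m/s.

79 m/s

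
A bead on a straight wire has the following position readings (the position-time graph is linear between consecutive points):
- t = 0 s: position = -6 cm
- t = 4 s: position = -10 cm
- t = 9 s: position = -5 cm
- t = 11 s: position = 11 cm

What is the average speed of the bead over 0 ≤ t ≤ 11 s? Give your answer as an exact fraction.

Average speed = (total path length)/(elapsed time); on a piecewise-linear x-t graph the path length is Σ|Δx|.
0–4 s: |Δx| = |-10 − -6| = 4 cm
4–9 s: |Δx| = |-5 − -10| = 5 cm
9–11 s: |Δx| = |11 − -5| = 16 cm
Total path = 25 cm; average speed = 25/11 = 25/11 cm/s.

25/11 cm/s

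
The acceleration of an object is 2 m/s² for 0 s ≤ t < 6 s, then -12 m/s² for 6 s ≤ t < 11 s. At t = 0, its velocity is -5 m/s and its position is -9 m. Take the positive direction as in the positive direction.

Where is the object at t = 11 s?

On each constant-a segment, Δv = aΔt and Δx = v₀Δt + ½aΔt²; chain segment to segment.
0–6 s: v starts -5 m/s; Δx = -5·6 + ½·2·6² = 6 m; v ends 7 m/s.
6–11 s: v starts 7 m/s; Δx = 7·5 + ½·-12·5² = -115 m; v ends -53 m/s.
x(11) = -9 + Σ Δx = -118 m.

-118 m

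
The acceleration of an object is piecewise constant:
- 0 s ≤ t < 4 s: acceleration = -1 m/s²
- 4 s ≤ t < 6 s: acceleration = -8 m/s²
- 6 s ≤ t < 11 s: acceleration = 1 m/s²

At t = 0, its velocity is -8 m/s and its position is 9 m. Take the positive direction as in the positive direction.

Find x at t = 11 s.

On each constant-a segment, Δv = aΔt and Δx = v₀Δt + ½aΔt²; chain segment to segment.
0–4 s: v starts -8 m/s; Δx = -8·4 + ½·-1·4² = -40 m; v ends -12 m/s.
4–6 s: v starts -12 m/s; Δx = -12·2 + ½·-8·2² = -40 m; v ends -28 m/s.
6–11 s: v starts -28 m/s; Δx = -28·5 + ½·1·5² = -127.5 m; v ends -23 m/s.
x(11) = 9 + Σ Δx = -198.5 m.

-198.5 m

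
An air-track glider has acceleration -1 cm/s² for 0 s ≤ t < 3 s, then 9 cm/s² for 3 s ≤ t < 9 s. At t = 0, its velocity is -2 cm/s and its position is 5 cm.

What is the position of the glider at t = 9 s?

126.5 cm

On each constant-a segment, Δv = aΔt and Δx = v₀Δt + ½aΔt²; chain segment to segment.
0–3 s: v starts -2 cm/s; Δx = -2·3 + ½·-1·3² = -10.5 cm; v ends -5 cm/s.
3–9 s: v starts -5 cm/s; Δx = -5·6 + ½·9·6² = 132 cm; v ends 49 cm/s.
x(9) = 5 + Σ Δx = 126.5 cm.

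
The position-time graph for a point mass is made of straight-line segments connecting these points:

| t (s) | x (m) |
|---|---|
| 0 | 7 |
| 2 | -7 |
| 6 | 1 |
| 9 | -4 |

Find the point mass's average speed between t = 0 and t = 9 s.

Average speed = (total path length)/(elapsed time); on a piecewise-linear x-t graph the path length is Σ|Δx|.
0–2 s: |Δx| = |-7 − 7| = 14 m
2–6 s: |Δx| = |1 − -7| = 8 m
6–9 s: |Δx| = |-4 − 1| = 5 m
Total path = 27 m; average speed = 27/9 = 3 m/s.

3 m/s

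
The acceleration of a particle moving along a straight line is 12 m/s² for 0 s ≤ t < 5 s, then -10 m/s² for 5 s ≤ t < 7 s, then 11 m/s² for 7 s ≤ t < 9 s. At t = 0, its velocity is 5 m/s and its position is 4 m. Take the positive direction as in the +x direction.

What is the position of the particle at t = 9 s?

On each constant-a segment, Δv = aΔt and Δx = v₀Δt + ½aΔt²; chain segment to segment.
0–5 s: v starts 5 m/s; Δx = 5·5 + ½·12·5² = 175 m; v ends 65 m/s.
5–7 s: v starts 65 m/s; Δx = 65·2 + ½·-10·2² = 110 m; v ends 45 m/s.
7–9 s: v starts 45 m/s; Δx = 45·2 + ½·11·2² = 112 m; v ends 67 m/s.
x(9) = 4 + Σ Δx = 401 m.

401 m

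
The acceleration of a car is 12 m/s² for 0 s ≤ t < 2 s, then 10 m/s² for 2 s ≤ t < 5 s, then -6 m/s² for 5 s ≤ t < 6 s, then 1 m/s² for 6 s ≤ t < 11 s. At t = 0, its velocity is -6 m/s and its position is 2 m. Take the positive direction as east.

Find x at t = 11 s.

380.5 m

On each constant-a segment, Δv = aΔt and Δx = v₀Δt + ½aΔt²; chain segment to segment.
0–2 s: v starts -6 m/s; Δx = -6·2 + ½·12·2² = 12 m; v ends 18 m/s.
2–5 s: v starts 18 m/s; Δx = 18·3 + ½·10·3² = 99 m; v ends 48 m/s.
5–6 s: v starts 48 m/s; Δx = 48·1 + ½·-6·1² = 45 m; v ends 42 m/s.
6–11 s: v starts 42 m/s; Δx = 42·5 + ½·1·5² = 222.5 m; v ends 47 m/s.
x(11) = 2 + Σ Δx = 380.5 m.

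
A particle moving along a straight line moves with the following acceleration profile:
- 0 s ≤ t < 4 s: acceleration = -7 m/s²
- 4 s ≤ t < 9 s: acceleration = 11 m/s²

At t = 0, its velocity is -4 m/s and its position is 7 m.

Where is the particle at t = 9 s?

On each constant-a segment, Δv = aΔt and Δx = v₀Δt + ½aΔt²; chain segment to segment.
0–4 s: v starts -4 m/s; Δx = -4·4 + ½·-7·4² = -72 m; v ends -32 m/s.
4–9 s: v starts -32 m/s; Δx = -32·5 + ½·11·5² = -22.5 m; v ends 23 m/s.
x(9) = 7 + Σ Δx = -87.5 m.

-87.5 m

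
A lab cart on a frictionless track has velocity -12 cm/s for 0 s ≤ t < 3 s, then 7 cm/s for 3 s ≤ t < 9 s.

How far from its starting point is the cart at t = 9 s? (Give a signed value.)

6 cm

Displacement is the signed area under the v-t curve.
0–3 s: -12 × 3 = -36 cm
3–9 s: 7 × 6 = 42 cm
Net displacement = 6 cm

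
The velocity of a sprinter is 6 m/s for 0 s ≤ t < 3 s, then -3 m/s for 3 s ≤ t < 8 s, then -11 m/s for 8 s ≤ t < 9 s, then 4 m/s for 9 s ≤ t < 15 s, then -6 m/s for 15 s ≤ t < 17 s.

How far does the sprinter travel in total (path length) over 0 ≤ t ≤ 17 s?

Distance (not displacement) is the total path length: add the absolute areas under v-t.
0–3 s: |6| × 3 = 18 m
3–8 s: |-3| × 5 = 15 m
8–9 s: |-11| × 1 = 11 m
9–15 s: |4| × 6 = 24 m
15–17 s: |-6| × 2 = 12 m
Total distance = 80 m

80 m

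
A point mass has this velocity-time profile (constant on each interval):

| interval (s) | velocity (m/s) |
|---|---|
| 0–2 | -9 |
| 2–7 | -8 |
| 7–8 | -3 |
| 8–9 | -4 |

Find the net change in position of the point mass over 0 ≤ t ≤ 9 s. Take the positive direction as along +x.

-65 m

Net displacement equals the area under the velocity-time graph (areas below the axis count negative).
0–2 s: -9 × 2 = -18 m
2–7 s: -8 × 5 = -40 m
7–8 s: -3 × 1 = -3 m
8–9 s: -4 × 1 = -4 m
Net displacement = -65 m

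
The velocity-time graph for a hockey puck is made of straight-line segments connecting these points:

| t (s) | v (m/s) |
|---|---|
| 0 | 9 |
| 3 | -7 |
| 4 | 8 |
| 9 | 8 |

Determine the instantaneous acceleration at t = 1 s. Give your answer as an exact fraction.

Acceleration is the slope of the v-t graph on 0–3 s: (-7 − 9)/(3 − 0) = -16/3 m/s².

-16/3 m/s²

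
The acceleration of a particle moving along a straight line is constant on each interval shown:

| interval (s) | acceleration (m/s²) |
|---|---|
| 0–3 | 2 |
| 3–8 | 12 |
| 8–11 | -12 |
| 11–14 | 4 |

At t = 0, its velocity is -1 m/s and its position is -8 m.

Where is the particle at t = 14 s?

On each constant-a segment, Δv = aΔt and Δx = v₀Δt + ½aΔt²; chain segment to segment.
0–3 s: v starts -1 m/s; Δx = -1·3 + ½·2·3² = 6 m; v ends 5 m/s.
3–8 s: v starts 5 m/s; Δx = 5·5 + ½·12·5² = 175 m; v ends 65 m/s.
8–11 s: v starts 65 m/s; Δx = 65·3 + ½·-12·3² = 141 m; v ends 29 m/s.
11–14 s: v starts 29 m/s; Δx = 29·3 + ½·4·3² = 105 m; v ends 41 m/s.
x(14) = -8 + Σ Δx = 419 m.

419 m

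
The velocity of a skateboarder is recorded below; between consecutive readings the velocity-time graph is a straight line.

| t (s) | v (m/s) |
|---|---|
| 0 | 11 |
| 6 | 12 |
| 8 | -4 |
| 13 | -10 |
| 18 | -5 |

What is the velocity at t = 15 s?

On 13–18 s the graph is linear from -10 to -5 m/s: v(15) = -10 + (-5 − -10)·(15 − 13)/(18 − 13) = -8 m/s.

-8 m/s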